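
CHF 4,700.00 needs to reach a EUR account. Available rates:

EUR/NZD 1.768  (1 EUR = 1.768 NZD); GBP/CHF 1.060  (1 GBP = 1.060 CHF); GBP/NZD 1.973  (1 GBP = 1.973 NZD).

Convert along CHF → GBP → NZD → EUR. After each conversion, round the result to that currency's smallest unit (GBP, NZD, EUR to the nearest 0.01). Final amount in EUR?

CHF 4,700.00 ÷ 1.060 = GBP 4,433.96
GBP 4,433.96 × 1.973 = NZD 8,748.20
NZD 8,748.20 ÷ 1.768 = EUR 4,948.08

EUR 4,948.08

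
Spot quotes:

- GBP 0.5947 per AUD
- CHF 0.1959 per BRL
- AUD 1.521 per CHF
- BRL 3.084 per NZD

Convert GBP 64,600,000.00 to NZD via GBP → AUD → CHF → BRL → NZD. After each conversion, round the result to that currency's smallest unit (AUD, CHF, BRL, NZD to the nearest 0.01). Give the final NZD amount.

NZD 118,210,637.66

GBP 64,600,000.00 ÷ 0.5947 = AUD 108,626,198.08
AUD 108,626,198.08 ÷ 1.521 = CHF 71,417,618.72
CHF 71,417,618.72 ÷ 0.1959 = BRL 364,561,606.53
BRL 364,561,606.53 ÷ 3.084 = NZD 118,210,637.66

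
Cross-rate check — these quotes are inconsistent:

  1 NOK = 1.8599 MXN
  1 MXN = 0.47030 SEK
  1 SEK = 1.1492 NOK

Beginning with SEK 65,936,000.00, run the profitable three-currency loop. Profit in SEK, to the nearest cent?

Profit: SEK 344,043.94

Profitable loop is SEK → NOK → MXN → SEK:
SEK 65,936,000.00 × 1.1492 = NOK 75,773,651.20
NOK 75,773,651.20 × 1.8599 = MXN 140,931,413.87
MXN 140,931,413.87 × 0.47030 = SEK 66,280,043.94
Profit = SEK 66,280,043.94 − SEK 65,936,000.00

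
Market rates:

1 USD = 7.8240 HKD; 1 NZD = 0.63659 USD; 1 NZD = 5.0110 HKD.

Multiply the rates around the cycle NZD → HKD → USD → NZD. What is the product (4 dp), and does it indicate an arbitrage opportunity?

Around NZD → HKD → USD → NZD: 1 × 5.0110 ÷ 7.8240 ÷ 0.63659 = 1.006087
Product > 1; profitable direction is NZD → HKD → USD → NZD.

1.0061 (arbitrage exists)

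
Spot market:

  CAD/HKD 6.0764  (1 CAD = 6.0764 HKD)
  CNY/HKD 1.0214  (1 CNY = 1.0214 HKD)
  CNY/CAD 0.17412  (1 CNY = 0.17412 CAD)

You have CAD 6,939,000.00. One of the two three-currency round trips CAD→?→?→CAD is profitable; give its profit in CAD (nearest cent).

Profit: CAD 248,801.04

Profitable loop is CAD → HKD → CNY → CAD:
CAD 6,939,000.00 × 6.0764 = HKD 42,164,139.60
HKD 42,164,139.60 ÷ 1.0214 = CNY 41,280,731.94
CNY 41,280,731.94 × 0.17412 = CAD 7,187,801.04
Profit = CAD 7,187,801.04 − CAD 6,939,000.00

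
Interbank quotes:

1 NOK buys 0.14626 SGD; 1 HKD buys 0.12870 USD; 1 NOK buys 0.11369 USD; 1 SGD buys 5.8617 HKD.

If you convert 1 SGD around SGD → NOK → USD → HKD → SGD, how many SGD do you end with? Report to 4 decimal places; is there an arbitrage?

1.0304 (arbitrage exists)

Around SGD → NOK → USD → HKD → SGD: 1 ÷ 0.14626 × 0.11369 ÷ 0.12870 ÷ 5.8617 = 1.030373
Product > 1; profitable direction is SGD → NOK → USD → HKD → SGD.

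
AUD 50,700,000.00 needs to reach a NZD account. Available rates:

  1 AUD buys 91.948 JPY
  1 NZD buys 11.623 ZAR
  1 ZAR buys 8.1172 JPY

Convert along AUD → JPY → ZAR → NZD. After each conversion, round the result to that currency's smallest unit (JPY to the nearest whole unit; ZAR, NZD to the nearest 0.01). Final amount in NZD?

AUD 50,700,000.00 × 91.948 = JPY 4,661,763,600
JPY 4,661,763,600 ÷ 8.1172 = ZAR 574,306,854.58
ZAR 574,306,854.58 ÷ 11.623 = NZD 49,411,241.04

NZD 49,411,241.04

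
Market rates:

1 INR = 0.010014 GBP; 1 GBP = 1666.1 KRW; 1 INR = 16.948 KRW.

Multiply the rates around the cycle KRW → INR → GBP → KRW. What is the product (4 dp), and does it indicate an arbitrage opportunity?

0.9844 (arbitrage exists)

Around KRW → INR → GBP → KRW: 1 ÷ 16.948 × 0.010014 × 1666.1 = 0.984442
Product < 1; profitable direction is KRW → GBP → INR → KRW.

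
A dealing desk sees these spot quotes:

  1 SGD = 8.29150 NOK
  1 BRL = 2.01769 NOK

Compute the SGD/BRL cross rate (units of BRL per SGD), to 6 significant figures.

SGD/BRL = 4.10940

1 SGD × 8.29150 = 8.2915 NOK
8.2915 NOK ÷ 2.01769 = 4.1094 BRL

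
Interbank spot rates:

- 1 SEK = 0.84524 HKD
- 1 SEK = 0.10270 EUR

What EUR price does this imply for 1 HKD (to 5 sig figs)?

HKD/EUR = 0.12150

1 HKD ÷ 0.84524 = 1.1831 SEK
1.1831 SEK × 0.10270 = 0.121504 EUR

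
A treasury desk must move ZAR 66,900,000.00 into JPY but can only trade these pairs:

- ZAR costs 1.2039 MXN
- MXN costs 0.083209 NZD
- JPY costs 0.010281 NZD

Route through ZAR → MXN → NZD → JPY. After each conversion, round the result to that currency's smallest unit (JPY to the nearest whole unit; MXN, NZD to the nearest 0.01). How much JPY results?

ZAR 66,900,000.00 × 1.2039 = MXN 80,540,910.00
MXN 80,540,910.00 × 0.083209 = NZD 6,701,728.58
NZD 6,701,728.58 ÷ 0.010281 = JPY 651,855,712

JPY 651,855,712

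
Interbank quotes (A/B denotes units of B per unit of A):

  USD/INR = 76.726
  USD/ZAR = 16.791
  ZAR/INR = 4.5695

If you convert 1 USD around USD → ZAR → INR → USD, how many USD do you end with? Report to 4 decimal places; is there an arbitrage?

Around USD → ZAR → INR → USD: 1 × 16.791 × 4.5695 ÷ 76.726 = 1.000006
Product ≈ 1 (deviation 0.001%, within rounding noise).

1.0000 (no arbitrage)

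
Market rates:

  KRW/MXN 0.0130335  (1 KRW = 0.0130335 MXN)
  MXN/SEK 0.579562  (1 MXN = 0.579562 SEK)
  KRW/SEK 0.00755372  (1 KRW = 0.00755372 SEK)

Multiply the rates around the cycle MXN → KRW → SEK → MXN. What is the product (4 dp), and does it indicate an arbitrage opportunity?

Around MXN → KRW → SEK → MXN: 1 ÷ 0.0130335 × 0.00755372 ÷ 0.579562 = 1.000000
Product ≈ 1 (deviation 0.000%, within rounding noise).

1.0000 (no arbitrage)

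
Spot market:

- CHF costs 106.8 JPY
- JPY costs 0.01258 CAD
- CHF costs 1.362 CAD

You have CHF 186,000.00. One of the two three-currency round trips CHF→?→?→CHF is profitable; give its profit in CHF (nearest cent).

Profitable loop is CHF → CAD → JPY → CHF:
CHF 186,000.00 × 1.362 = CAD 253,332.00
CAD 253,332.00 ÷ 0.01258 = JPY 20,137,679
JPY 20,137,679 ÷ 106.8 = CHF 188,555.05
Profit = CHF 188,555.05 − CHF 186,000.00

Profit: CHF 2,555.05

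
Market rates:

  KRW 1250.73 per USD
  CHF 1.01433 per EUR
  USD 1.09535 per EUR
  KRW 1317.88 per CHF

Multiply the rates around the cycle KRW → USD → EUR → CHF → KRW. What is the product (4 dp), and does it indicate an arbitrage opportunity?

0.9758 (arbitrage exists)

Around KRW → USD → EUR → CHF → KRW: 1 ÷ 1250.73 ÷ 1.09535 × 1.01433 × 1317.88 = 0.975750
Product < 1; profitable direction is KRW → CHF → EUR → USD → KRW.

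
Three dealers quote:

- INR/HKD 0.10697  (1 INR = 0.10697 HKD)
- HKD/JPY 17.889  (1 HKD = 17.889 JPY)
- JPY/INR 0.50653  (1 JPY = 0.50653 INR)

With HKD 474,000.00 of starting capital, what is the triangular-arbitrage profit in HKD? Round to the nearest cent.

Profitable loop is HKD → INR → JPY → HKD:
HKD 474,000.00 ÷ 0.10697 = INR 4,431,148.92
INR 4,431,148.92 ÷ 0.50653 = JPY 8,748,048
JPY 8,748,048 ÷ 17.889 = HKD 489,018.30
Profit = HKD 489,018.30 − HKD 474,000.00

Profit: HKD 15,018.30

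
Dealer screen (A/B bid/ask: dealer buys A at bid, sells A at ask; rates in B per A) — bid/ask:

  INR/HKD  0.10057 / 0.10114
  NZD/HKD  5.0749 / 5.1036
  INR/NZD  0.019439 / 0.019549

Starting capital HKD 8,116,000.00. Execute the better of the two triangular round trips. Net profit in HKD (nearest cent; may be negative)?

Best loop HKD → NZD → INR → HKD:
HKD 8,116,000.00 ÷ 5.1036 (buy NZD at ask) = NZD 1,590,250.02
NZD 1,590,250.02 ÷ 0.019549 (buy INR at ask) = INR 81,346,872.97
INR 81,346,872.97 × 0.10057 (sell INR at bid) = HKD 8,181,055.01

Net profit: HKD 65,055.01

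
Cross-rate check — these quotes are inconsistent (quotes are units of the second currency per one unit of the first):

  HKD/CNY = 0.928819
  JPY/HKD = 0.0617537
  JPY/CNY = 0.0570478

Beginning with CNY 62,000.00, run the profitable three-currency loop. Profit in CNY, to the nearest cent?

Profitable loop is CNY → JPY → HKD → CNY:
CNY 62,000.00 ÷ 0.0570478 = JPY 1,086,808
JPY 1,086,808 × 0.0617537 = HKD 67,114.41
HKD 67,114.41 × 0.928819 = CNY 62,337.14
Profit = CNY 62,337.14 − CNY 62,000.00

Profit: CNY 337.14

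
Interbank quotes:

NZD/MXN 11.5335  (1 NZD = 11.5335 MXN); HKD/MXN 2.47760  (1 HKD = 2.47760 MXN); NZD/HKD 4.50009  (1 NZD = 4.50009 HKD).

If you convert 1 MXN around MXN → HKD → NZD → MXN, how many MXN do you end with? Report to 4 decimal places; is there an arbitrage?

1.0344 (arbitrage exists)

Around MXN → HKD → NZD → MXN: 1 ÷ 2.47760 ÷ 4.50009 × 11.5335 = 1.034448
Product > 1; profitable direction is MXN → HKD → NZD → MXN.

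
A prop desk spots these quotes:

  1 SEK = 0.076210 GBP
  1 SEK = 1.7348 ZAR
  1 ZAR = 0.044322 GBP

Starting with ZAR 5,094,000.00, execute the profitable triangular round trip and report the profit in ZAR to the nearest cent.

Profit: ZAR 45,439.31

Profitable loop is ZAR → GBP → SEK → ZAR:
ZAR 5,094,000.00 × 0.044322 = GBP 225,776.27
GBP 225,776.27 ÷ 0.076210 = SEK 2,962,554.36
SEK 2,962,554.36 × 1.7348 = ZAR 5,139,439.31
Profit = ZAR 5,139,439.31 − ZAR 5,094,000.00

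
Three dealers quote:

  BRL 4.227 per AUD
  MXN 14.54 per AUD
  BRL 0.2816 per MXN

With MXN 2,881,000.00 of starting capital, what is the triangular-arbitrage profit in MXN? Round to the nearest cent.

Profitable loop is MXN → AUD → BRL → MXN:
MXN 2,881,000.00 ÷ 14.54 = AUD 198,143.05
AUD 198,143.05 × 4.227 = BRL 837,550.69
BRL 837,550.69 ÷ 0.2816 = MXN 2,974,256.70
Profit = MXN 2,974,256.70 − MXN 2,881,000.00

Profit: MXN 93,256.70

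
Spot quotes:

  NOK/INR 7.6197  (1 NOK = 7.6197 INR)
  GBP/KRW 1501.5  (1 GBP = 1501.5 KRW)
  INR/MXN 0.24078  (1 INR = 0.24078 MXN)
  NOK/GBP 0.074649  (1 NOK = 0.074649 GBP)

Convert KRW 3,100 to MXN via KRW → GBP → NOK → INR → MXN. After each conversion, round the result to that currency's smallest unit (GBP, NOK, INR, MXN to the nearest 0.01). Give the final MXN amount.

MXN 50.64

KRW 3,100 ÷ 1501.5 = GBP 2.06
GBP 2.06 ÷ 0.074649 = NOK 27.60
NOK 27.60 × 7.6197 = INR 210.30
INR 210.30 × 0.24078 = MXN 50.64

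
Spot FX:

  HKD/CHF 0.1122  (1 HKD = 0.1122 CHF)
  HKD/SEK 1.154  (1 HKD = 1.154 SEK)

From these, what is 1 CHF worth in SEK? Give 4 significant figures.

CHF/SEK = 10.29

1 CHF ÷ 0.1122 = 8.91266 HKD
8.91266 HKD × 1.154 = 10.2852 SEK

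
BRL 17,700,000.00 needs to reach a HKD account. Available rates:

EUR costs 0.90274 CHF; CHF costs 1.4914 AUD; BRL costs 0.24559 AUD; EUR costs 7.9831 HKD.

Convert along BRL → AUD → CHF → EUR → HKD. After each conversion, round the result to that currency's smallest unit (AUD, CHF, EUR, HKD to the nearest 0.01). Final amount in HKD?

BRL 17,700,000.00 × 0.24559 = AUD 4,346,943.00
AUD 4,346,943.00 ÷ 1.4914 = CHF 2,914,672.79
CHF 2,914,672.79 ÷ 0.90274 = EUR 3,228,695.74
EUR 3,228,695.74 × 7.9831 = HKD 25,775,000.96

HKD 25,775,000.96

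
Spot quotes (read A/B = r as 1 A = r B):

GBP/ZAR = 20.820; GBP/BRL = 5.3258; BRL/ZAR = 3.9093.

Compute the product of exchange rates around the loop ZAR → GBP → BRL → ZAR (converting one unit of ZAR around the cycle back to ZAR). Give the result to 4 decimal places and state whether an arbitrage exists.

1.0000 (no arbitrage)

Around ZAR → GBP → BRL → ZAR: 1 ÷ 20.820 × 5.3258 × 3.9093 = 1.000007
Product ≈ 1 (deviation 0.001%, within rounding noise).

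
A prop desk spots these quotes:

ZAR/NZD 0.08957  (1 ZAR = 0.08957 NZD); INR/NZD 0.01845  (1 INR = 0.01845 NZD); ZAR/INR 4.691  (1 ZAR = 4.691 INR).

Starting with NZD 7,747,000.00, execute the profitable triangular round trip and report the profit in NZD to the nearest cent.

Profit: NZD 270,414.31

Profitable loop is NZD → INR → ZAR → NZD:
NZD 7,747,000.00 ÷ 0.01845 = INR 419,891,598.92
INR 419,891,598.92 ÷ 4.691 = ZAR 89,510,040.27
ZAR 89,510,040.27 × 0.08957 = NZD 8,017,414.31
Profit = NZD 8,017,414.31 − NZD 7,747,000.00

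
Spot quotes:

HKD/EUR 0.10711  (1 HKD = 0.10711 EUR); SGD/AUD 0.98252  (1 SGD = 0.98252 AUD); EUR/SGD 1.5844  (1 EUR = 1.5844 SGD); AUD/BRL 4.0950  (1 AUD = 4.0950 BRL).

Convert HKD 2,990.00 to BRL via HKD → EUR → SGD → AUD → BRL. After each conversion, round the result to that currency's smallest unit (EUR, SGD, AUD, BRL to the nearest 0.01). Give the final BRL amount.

BRL 2,041.56

HKD 2,990.00 × 0.10711 = EUR 320.26
EUR 320.26 × 1.5844 = SGD 507.42
SGD 507.42 × 0.98252 = AUD 498.55
AUD 498.55 × 4.0950 = BRL 2,041.56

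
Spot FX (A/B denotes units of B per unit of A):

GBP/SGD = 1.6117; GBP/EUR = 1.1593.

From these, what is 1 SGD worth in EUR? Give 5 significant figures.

1 SGD ÷ 1.6117 = 0.620463 GBP
0.620463 GBP × 1.1593 = 0.719303 EUR

SGD/EUR = 0.71930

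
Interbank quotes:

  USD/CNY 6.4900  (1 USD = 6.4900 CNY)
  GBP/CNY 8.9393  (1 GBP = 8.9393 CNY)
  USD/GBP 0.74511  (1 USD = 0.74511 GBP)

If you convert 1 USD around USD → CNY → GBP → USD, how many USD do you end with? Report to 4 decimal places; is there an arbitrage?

0.9744 (arbitrage exists)

Around USD → CNY → GBP → USD: 1 × 6.4900 ÷ 8.9393 ÷ 0.74511 = 0.974363
Product < 1; profitable direction is USD → GBP → CNY → USD.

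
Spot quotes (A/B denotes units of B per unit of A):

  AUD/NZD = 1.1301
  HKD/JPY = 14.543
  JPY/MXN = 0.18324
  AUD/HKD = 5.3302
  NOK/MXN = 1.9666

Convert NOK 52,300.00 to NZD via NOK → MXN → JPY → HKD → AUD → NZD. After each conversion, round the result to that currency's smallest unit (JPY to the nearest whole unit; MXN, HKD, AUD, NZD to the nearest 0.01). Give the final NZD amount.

NOK 52,300.00 × 1.9666 = MXN 102,853.18
MXN 102,853.18 ÷ 0.18324 = JPY 561,303
JPY 561,303 ÷ 14.543 = HKD 38,596.09
HKD 38,596.09 ÷ 5.3302 = AUD 7,241.02
AUD 7,241.02 × 1.1301 = NZD 8,183.08

NZD 8,183.08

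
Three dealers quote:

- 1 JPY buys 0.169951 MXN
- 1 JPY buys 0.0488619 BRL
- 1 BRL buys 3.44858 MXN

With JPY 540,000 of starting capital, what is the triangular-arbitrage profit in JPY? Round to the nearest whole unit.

Profit: JPY 4,637

Profitable loop is JPY → MXN → BRL → JPY:
JPY 540,000 × 0.169951 = MXN 91,773.54
MXN 91,773.54 ÷ 3.44858 = BRL 26,611.98
BRL 26,611.98 ÷ 0.0488619 = JPY 544,637
Profit = JPY 544,637 − JPY 540,000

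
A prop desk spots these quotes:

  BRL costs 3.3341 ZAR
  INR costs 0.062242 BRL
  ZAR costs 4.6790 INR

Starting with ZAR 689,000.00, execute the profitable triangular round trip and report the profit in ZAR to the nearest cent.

Profit: ZAR 20,584.33

Profitable loop is ZAR → BRL → INR → ZAR:
ZAR 689,000.00 ÷ 3.3341 = BRL 206,652.47
BRL 206,652.47 ÷ 0.062242 = INR 3,320,145.08
INR 3,320,145.08 ÷ 4.6790 = ZAR 709,584.33
Profit = ZAR 709,584.33 − ZAR 689,000.00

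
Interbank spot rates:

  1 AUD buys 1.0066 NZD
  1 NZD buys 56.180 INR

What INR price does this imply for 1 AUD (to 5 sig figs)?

1 AUD × 1.0066 = 1.0066 NZD
1.0066 NZD × 56.180 = 56.5508 INR

AUD/INR = 56.551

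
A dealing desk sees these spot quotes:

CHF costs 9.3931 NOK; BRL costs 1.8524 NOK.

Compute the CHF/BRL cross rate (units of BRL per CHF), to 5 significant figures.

1 CHF × 9.3931 = 9.3931 NOK
9.3931 NOK ÷ 1.8524 = 5.07077 BRL

CHF/BRL = 5.0708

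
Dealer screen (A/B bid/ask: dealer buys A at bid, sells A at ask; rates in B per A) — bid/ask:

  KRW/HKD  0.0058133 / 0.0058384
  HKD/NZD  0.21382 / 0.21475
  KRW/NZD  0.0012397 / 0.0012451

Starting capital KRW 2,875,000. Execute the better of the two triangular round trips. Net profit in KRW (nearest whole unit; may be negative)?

Net result: KRW -4,849 (no profitable arbitrage after spreads)

Best loop KRW → HKD → NZD → KRW:
KRW 2,875,000 × 0.0058133 (sell KRW at bid) = HKD 16,713.24
HKD 16,713.24 × 0.21382 (sell HKD at bid) = NZD 3,573.62
NZD 3,573.62 ÷ 0.0012451 (buy KRW at ask) = KRW 2,870,151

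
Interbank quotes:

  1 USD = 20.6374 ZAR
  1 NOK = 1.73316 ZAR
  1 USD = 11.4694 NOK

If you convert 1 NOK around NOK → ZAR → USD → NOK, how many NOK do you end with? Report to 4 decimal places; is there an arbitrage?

Around NOK → ZAR → USD → NOK: 1 × 1.73316 ÷ 20.6374 × 11.4694 = 0.963218
Product < 1; profitable direction is NOK → USD → ZAR → NOK.

0.9632 (arbitrage exists)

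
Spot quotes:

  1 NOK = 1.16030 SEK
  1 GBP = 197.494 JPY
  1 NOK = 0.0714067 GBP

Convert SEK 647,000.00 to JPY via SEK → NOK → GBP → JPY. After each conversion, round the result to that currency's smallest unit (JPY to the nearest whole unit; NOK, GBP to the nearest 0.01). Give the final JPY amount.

JPY 7,863,698

SEK 647,000.00 ÷ 1.16030 = NOK 557,614.41
NOK 557,614.41 × 0.0714067 = GBP 39,817.40
GBP 39,817.40 × 197.494 = JPY 7,863,698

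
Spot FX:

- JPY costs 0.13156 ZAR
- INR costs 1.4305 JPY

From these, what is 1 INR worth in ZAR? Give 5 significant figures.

1 INR × 1.4305 = 1.4305 JPY
1.4305 JPY × 0.13156 = 0.188197 ZAR

INR/ZAR = 0.18820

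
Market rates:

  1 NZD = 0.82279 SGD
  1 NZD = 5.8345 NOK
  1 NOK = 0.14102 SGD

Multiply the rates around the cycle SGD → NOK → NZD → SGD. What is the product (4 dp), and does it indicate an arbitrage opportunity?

1.0000 (no arbitrage)

Around SGD → NOK → NZD → SGD: 1 ÷ 0.14102 ÷ 5.8345 × 0.82279 = 1.000011
Product ≈ 1 (deviation 0.001%, within rounding noise).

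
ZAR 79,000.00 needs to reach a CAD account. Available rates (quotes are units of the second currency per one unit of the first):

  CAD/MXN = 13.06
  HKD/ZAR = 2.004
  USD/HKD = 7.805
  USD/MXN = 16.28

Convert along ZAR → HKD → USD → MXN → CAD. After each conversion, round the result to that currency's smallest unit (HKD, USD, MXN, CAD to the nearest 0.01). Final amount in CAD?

CAD 6,296.05

ZAR 79,000.00 ÷ 2.004 = HKD 39,421.16
HKD 39,421.16 ÷ 7.805 = USD 5,050.76
USD 5,050.76 × 16.28 = MXN 82,226.37
MXN 82,226.37 ÷ 13.06 = CAD 6,296.05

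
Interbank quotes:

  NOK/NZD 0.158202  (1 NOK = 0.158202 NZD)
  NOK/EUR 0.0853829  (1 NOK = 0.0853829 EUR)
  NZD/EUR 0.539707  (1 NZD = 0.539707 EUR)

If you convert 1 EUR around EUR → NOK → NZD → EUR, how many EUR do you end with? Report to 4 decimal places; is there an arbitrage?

1.0000 (no arbitrage)

Around EUR → NOK → NZD → EUR: 1 ÷ 0.0853829 × 0.158202 × 0.539707 = 0.999998
Product ≈ 1 (deviation 0.000%, within rounding noise).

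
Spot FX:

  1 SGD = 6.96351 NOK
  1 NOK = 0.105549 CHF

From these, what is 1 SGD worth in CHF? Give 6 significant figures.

SGD/CHF = 0.734992

1 SGD × 6.96351 = 6.96351 NOK
6.96351 NOK × 0.105549 = 0.734992 CHF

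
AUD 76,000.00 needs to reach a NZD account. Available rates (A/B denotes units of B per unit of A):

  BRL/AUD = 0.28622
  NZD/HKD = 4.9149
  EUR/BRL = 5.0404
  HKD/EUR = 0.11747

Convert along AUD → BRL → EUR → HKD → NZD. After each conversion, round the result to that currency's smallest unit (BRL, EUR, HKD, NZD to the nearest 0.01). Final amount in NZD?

NZD 91,244.55

AUD 76,000.00 ÷ 0.28622 = BRL 265,530.01
BRL 265,530.01 ÷ 5.0404 = EUR 52,680.34
EUR 52,680.34 ÷ 0.11747 = HKD 448,457.82
HKD 448,457.82 ÷ 4.9149 = NZD 91,244.55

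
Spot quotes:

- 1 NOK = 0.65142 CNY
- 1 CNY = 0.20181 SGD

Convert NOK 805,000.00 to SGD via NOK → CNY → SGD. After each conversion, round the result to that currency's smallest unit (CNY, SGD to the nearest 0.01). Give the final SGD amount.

SGD 105,827.77

NOK 805,000.00 × 0.65142 = CNY 524,393.10
CNY 524,393.10 × 0.20181 = SGD 105,827.77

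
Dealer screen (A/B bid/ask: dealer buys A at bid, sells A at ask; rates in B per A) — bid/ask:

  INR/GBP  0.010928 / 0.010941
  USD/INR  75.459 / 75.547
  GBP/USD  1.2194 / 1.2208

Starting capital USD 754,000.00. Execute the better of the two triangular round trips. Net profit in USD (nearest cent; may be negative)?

Net profit: USD 4,174.67

Best loop USD → INR → GBP → USD:
USD 754,000.00 × 75.459 (sell USD at bid) = INR 56,896,086.00
INR 56,896,086.00 × 0.010928 (sell INR at bid) = GBP 621,760.43
GBP 621,760.43 × 1.2194 (sell GBP at bid) = USD 758,174.67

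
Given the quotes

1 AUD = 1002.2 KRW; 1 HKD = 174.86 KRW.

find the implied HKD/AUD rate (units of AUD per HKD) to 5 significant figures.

HKD/AUD = 0.17448

1 HKD × 174.86 = 174.86 KRW
174.86 KRW ÷ 1002.2 = 0.174476 AUD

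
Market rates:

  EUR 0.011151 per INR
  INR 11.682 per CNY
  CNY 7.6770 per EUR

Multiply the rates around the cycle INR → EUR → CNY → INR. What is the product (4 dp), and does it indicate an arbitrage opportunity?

Around INR → EUR → CNY → INR: 1 × 0.011151 × 7.6770 × 11.682 = 1.000052
Product ≈ 1 (deviation 0.005%, within rounding noise).

1.0001 (no arbitrage)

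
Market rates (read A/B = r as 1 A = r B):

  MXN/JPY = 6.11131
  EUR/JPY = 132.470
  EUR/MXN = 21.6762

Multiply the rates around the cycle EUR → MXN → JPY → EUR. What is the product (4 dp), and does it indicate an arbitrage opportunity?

1.0000 (no arbitrage)

Around EUR → MXN → JPY → EUR: 1 × 21.6762 × 6.11131 ÷ 132.470 = 1.000000
Product ≈ 1 (deviation 0.000%, within rounding noise).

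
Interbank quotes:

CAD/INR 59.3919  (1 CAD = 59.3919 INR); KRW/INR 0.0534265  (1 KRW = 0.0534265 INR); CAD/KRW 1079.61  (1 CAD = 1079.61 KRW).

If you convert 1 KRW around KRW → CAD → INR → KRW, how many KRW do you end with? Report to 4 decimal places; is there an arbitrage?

1.0297 (arbitrage exists)

Around KRW → CAD → INR → KRW: 1 ÷ 1079.61 × 59.3919 ÷ 0.0534265 = 1.029683
Product > 1; profitable direction is KRW → CAD → INR → KRW.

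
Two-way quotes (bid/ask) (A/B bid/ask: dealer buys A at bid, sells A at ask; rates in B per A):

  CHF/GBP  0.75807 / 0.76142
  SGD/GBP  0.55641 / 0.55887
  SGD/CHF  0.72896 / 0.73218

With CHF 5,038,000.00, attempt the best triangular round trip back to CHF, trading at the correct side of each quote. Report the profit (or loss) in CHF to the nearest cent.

Best loop CHF → SGD → GBP → CHF:
CHF 5,038,000.00 ÷ 0.73218 (buy SGD at ask) = SGD 6,880,821.66
SGD 6,880,821.66 × 0.55641 (sell SGD at bid) = GBP 3,828,557.98
GBP 3,828,557.98 ÷ 0.76142 (buy CHF at ask) = CHF 5,028,181.53

Net result: CHF -9,818.47 (no profitable arbitrage after spreads)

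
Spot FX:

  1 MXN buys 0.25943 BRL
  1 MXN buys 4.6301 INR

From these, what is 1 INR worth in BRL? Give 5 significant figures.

INR/BRL = 0.056031

1 INR ÷ 4.6301 = 0.215978 MXN
0.215978 MXN × 0.25943 = 0.0560312 BRL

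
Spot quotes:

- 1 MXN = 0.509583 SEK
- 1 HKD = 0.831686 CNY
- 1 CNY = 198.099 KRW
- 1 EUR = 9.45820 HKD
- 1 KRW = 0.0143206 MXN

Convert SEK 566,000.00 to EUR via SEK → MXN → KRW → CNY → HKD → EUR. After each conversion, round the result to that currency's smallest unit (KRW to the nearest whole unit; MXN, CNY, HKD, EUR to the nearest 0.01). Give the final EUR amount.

EUR 49,772.58

SEK 566,000.00 ÷ 0.509583 = MXN 1,110,712.09
MXN 1,110,712.09 ÷ 0.0143206 = KRW 77,560,444
KRW 77,560,444 ÷ 198.099 = CNY 391,523.65
CNY 391,523.65 ÷ 0.831686 = HKD 470,758.98
HKD 470,758.98 ÷ 9.45820 = EUR 49,772.58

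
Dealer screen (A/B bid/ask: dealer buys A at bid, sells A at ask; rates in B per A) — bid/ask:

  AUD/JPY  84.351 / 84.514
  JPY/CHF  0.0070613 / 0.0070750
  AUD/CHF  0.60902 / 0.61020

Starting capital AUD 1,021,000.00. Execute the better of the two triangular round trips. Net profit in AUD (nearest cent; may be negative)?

Best loop AUD → CHF → JPY → AUD:
AUD 1,021,000.00 × 0.60902 (sell AUD at bid) = CHF 621,809.42
CHF 621,809.42 ÷ 0.0070750 (buy JPY at ask) = JPY 87,888,257
JPY 87,888,257 ÷ 84.514 (buy AUD at ask) = AUD 1,039,925.42

Net profit: AUD 18,925.42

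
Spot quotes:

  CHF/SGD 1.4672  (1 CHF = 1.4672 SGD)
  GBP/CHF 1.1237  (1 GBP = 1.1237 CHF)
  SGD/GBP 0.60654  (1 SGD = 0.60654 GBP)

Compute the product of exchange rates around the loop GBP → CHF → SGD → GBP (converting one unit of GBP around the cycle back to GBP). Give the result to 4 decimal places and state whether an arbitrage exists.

Around GBP → CHF → SGD → GBP: 1 × 1.1237 × 1.4672 × 0.60654 = 0.999998
Product ≈ 1 (deviation 0.000%, within rounding noise).

1.0000 (no arbitrage)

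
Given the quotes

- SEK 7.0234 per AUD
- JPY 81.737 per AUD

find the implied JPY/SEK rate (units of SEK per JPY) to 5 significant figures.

JPY/SEK = 0.085927

1 JPY ÷ 81.737 = 0.0122344 AUD
0.0122344 AUD × 7.0234 = 0.0859268 SEK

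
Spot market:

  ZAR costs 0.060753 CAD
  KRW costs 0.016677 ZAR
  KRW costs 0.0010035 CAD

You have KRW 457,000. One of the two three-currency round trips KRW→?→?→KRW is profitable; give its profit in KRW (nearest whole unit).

Profitable loop is KRW → ZAR → CAD → KRW:
KRW 457,000 × 0.016677 = ZAR 7,621.39
ZAR 7,621.39 × 0.060753 = CAD 463.02
CAD 463.02 ÷ 0.0010035 = KRW 461,407
Profit = KRW 461,407 − KRW 457,000

Profit: KRW 4,407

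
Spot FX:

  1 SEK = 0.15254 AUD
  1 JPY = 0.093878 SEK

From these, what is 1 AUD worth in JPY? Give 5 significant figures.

AUD/JPY = 69.832

1 AUD ÷ 0.15254 = 6.55566 SEK
6.55566 SEK ÷ 0.093878 = 69.8317 JPY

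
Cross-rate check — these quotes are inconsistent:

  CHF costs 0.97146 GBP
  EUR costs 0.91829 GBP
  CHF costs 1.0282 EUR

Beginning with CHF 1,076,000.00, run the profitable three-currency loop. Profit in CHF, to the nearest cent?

Profitable loop is CHF → GBP → EUR → CHF:
CHF 1,076,000.00 × 0.97146 = GBP 1,045,290.96
GBP 1,045,290.96 ÷ 0.91829 = EUR 1,138,301.58
EUR 1,138,301.58 ÷ 1.0282 = CHF 1,107,081.87
Profit = CHF 1,107,081.87 − CHF 1,076,000.00

Profit: CHF 31,081.87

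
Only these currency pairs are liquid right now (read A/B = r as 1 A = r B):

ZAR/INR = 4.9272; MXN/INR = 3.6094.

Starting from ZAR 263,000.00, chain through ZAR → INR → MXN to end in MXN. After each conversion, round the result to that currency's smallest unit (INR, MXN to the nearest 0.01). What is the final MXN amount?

MXN 359,021.89

ZAR 263,000.00 × 4.9272 = INR 1,295,853.60
INR 1,295,853.60 ÷ 3.6094 = MXN 359,021.89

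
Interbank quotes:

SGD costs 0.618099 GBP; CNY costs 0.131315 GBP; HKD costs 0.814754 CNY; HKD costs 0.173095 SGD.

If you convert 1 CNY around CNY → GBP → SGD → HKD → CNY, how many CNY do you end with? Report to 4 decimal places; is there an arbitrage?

Around CNY → GBP → SGD → HKD → CNY: 1 × 0.131315 ÷ 0.618099 ÷ 0.173095 × 0.814754 = 0.999996
Product ≈ 1 (deviation 0.000%, within rounding noise).

1.0000 (no arbitrage)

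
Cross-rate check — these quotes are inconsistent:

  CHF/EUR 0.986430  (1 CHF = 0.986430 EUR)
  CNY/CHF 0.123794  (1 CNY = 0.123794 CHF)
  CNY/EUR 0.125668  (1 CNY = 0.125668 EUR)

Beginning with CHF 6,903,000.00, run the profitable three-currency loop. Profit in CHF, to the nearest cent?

Profit: CHF 200,897.87

Profitable loop is CHF → CNY → EUR → CHF:
CHF 6,903,000.00 ÷ 0.123794 = CNY 55,761,991.70
CNY 55,761,991.70 × 0.125668 = EUR 7,007,497.97
EUR 7,007,497.97 ÷ 0.986430 = CHF 7,103,897.87
Profit = CHF 7,103,897.87 − CHF 6,903,000.00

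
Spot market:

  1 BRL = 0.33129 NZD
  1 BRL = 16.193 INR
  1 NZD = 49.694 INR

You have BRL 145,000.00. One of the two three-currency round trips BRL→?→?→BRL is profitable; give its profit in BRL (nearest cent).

Profitable loop is BRL → NZD → INR → BRL:
BRL 145,000.00 × 0.33129 = NZD 48,037.05
NZD 48,037.05 × 49.694 = INR 2,387,153.16
INR 2,387,153.16 ÷ 16.193 = BRL 147,418.83
Profit = BRL 147,418.83 − BRL 145,000.00

Profit: BRL 2,418.83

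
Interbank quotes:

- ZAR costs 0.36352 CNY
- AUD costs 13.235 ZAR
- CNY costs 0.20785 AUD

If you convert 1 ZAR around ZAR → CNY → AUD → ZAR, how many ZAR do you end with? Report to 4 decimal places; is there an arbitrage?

1.0000 (no arbitrage)

Around ZAR → CNY → AUD → ZAR: 1 × 0.36352 × 0.20785 × 13.235 = 1.000005
Product ≈ 1 (deviation 0.001%, within rounding noise).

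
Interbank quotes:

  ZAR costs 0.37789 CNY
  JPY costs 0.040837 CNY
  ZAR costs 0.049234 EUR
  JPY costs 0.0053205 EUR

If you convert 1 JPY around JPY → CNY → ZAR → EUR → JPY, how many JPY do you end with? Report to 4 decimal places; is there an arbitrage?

1.0000 (no arbitrage)

Around JPY → CNY → ZAR → EUR → JPY: 1 × 0.040837 ÷ 0.37789 × 0.049234 ÷ 0.0053205 = 1.000003
Product ≈ 1 (deviation 0.000%, within rounding noise).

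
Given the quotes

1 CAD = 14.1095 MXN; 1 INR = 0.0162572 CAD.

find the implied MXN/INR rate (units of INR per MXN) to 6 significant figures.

1 MXN ÷ 14.1095 = 0.0708742 CAD
0.0708742 CAD ÷ 0.0162572 = 4.35956 INR

MXN/INR = 4.35956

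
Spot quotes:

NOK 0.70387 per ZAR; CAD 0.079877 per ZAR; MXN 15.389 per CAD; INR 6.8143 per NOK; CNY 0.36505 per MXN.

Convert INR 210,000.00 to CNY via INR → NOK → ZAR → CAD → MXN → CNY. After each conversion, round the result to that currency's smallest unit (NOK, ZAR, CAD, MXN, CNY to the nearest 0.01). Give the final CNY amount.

CNY 19,646.75

INR 210,000.00 ÷ 6.8143 = NOK 30,817.55
NOK 30,817.55 ÷ 0.70387 = ZAR 43,783.01
ZAR 43,783.01 × 0.079877 = CAD 3,497.26
CAD 3,497.26 × 15.389 = MXN 53,819.33
MXN 53,819.33 × 0.36505 = CNY 19,646.75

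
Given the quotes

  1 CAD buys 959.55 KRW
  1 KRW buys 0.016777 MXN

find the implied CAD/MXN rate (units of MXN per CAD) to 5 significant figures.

1 CAD × 959.55 = 959.55 KRW
959.55 KRW × 0.016777 = 16.0984 MXN

CAD/MXN = 16.098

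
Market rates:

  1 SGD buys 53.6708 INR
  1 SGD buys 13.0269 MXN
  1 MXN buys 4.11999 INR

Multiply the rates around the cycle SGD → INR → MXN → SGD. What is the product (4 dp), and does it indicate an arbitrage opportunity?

1.0000 (no arbitrage)

Around SGD → INR → MXN → SGD: 1 × 53.6708 ÷ 4.11999 ÷ 13.0269 = 1.000002
Product ≈ 1 (deviation 0.000%, within rounding noise).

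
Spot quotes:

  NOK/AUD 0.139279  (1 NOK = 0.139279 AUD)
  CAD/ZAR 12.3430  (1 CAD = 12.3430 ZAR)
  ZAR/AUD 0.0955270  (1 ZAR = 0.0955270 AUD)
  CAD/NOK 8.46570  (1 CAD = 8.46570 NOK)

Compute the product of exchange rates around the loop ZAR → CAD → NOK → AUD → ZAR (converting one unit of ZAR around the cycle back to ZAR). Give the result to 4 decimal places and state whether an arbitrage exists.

1.0000 (no arbitrage)

Around ZAR → CAD → NOK → AUD → ZAR: 1 ÷ 12.3430 × 8.46570 × 0.139279 ÷ 0.0955270 = 1.000004
Product ≈ 1 (deviation 0.000%, within rounding noise).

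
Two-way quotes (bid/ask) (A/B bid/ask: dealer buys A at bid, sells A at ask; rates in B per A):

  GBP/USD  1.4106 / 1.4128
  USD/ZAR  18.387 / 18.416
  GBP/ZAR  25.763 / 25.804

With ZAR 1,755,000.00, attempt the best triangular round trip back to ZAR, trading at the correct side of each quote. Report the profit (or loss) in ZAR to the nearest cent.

Best loop ZAR → GBP → USD → ZAR:
ZAR 1,755,000.00 ÷ 25.804 (buy GBP at ask) = GBP 68,012.71
GBP 68,012.71 × 1.4106 (sell GBP at bid) = USD 95,938.73
USD 95,938.73 × 18.387 (sell USD at bid) = ZAR 1,764,025.44

Net profit: ZAR 9,025.44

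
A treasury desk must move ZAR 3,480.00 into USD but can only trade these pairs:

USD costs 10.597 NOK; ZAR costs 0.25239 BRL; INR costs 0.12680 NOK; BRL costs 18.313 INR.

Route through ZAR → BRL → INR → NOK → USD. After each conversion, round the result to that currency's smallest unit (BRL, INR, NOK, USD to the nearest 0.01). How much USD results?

ZAR 3,480.00 × 0.25239 = BRL 878.32
BRL 878.32 × 18.313 = INR 16,084.67
INR 16,084.67 × 0.12680 = NOK 2,039.54
NOK 2,039.54 ÷ 10.597 = USD 192.46

USD 192.46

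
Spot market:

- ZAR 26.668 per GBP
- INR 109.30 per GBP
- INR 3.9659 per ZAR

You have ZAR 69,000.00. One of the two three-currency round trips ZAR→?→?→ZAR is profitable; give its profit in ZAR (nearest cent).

Profit: ZAR 2,307.80

Profitable loop is ZAR → GBP → INR → ZAR:
ZAR 69,000.00 ÷ 26.668 = GBP 2,587.37
GBP 2,587.37 × 109.30 = INR 282,799.61
INR 282,799.61 ÷ 3.9659 = ZAR 71,307.80
Profit = ZAR 71,307.80 − ZAR 69,000.00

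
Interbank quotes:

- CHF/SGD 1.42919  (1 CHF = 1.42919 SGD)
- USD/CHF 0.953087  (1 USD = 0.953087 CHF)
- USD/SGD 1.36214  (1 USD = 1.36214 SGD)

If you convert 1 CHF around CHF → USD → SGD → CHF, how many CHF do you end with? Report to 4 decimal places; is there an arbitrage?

Around CHF → USD → SGD → CHF: 1 ÷ 0.953087 × 1.36214 ÷ 1.42919 = 0.999998
Product ≈ 1 (deviation 0.000%, within rounding noise).

1.0000 (no arbitrage)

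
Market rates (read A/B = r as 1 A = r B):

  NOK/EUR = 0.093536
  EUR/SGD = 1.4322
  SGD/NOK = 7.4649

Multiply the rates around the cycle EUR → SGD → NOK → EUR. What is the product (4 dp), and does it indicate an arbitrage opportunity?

1.0000 (no arbitrage)

Around EUR → SGD → NOK → EUR: 1 × 1.4322 × 7.4649 × 0.093536 = 1.000015
Product ≈ 1 (deviation 0.001%, within rounding noise).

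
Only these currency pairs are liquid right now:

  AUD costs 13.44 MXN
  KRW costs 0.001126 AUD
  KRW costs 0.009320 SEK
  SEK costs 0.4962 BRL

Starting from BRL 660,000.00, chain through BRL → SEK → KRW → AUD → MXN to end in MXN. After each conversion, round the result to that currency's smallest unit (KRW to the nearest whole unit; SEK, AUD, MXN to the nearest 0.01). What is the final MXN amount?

MXN 2,159,777.09

BRL 660,000.00 ÷ 0.4962 = SEK 1,330,108.83
SEK 1,330,108.83 ÷ 0.009320 = KRW 142,715,540
KRW 142,715,540 × 0.001126 = AUD 160,697.70
AUD 160,697.70 × 13.44 = MXN 2,159,777.09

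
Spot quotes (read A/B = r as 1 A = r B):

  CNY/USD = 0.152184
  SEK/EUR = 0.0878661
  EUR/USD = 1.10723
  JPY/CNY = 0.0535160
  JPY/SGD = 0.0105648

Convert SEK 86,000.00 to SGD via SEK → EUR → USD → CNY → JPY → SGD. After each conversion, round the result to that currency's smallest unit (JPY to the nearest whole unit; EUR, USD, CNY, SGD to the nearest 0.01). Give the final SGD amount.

SEK 86,000.00 × 0.0878661 = EUR 7,556.48
EUR 7,556.48 × 1.10723 = USD 8,366.76
USD 8,366.76 ÷ 0.152184 = CNY 54,977.92
CNY 54,977.92 ÷ 0.0535160 = JPY 1,027,317
JPY 1,027,317 × 0.0105648 = SGD 10,853.40

SGD 10,853.40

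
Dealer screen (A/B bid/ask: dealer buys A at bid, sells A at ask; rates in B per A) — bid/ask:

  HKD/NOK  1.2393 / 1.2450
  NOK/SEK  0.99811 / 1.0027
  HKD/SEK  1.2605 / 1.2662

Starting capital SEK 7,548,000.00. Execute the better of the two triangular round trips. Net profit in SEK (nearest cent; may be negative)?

Best loop SEK → NOK → HKD → SEK:
SEK 7,548,000.00 ÷ 1.0027 (buy NOK at ask) = NOK 7,527,675.28
NOK 7,527,675.28 ÷ 1.2450 (buy HKD at ask) = HKD 6,046,325.52
HKD 6,046,325.52 × 1.2605 (sell HKD at bid) = SEK 7,621,393.32

Net profit: SEK 73,393.32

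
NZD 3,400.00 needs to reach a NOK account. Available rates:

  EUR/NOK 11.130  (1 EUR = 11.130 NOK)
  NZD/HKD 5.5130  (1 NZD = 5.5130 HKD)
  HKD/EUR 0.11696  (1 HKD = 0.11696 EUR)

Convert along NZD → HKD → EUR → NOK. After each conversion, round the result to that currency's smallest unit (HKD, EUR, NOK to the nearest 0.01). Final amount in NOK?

NZD 3,400.00 × 5.5130 = HKD 18,744.20
HKD 18,744.20 × 0.11696 = EUR 2,192.32
EUR 2,192.32 × 11.130 = NOK 24,400.52

NOK 24,400.52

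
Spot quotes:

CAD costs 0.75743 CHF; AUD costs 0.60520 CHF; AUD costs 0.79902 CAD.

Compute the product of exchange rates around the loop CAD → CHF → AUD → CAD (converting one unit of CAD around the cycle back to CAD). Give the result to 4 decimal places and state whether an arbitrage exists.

Around CAD → CHF → AUD → CAD: 1 × 0.75743 ÷ 0.60520 × 0.79902 = 1.000003
Product ≈ 1 (deviation 0.000%, within rounding noise).

1.0000 (no arbitrage)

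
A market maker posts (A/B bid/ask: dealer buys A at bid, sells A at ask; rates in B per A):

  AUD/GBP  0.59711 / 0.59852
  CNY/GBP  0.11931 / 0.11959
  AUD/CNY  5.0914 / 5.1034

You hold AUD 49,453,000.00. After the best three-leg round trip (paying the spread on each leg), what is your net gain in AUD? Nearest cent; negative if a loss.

Best loop AUD → CNY → GBP → AUD:
AUD 49,453,000.00 × 5.0914 (sell AUD at bid) = CNY 251,785,004.20
CNY 251,785,004.20 × 0.11931 (sell CNY at bid) = GBP 30,040,468.85
GBP 30,040,468.85 ÷ 0.59852 (buy AUD at ask) = AUD 50,191,253.18

Net profit: AUD 738,253.18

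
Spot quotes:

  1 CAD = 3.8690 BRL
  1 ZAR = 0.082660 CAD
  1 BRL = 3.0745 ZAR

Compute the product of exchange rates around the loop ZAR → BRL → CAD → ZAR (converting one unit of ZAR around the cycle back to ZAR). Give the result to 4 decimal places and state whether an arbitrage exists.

Around ZAR → BRL → CAD → ZAR: 1 ÷ 3.0745 ÷ 3.8690 ÷ 0.082660 = 1.017024
Product > 1; profitable direction is ZAR → BRL → CAD → ZAR.

1.0170 (arbitrage exists)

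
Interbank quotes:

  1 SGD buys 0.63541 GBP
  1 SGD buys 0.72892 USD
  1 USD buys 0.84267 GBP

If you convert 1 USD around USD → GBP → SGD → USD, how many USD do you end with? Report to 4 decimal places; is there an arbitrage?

Around USD → GBP → SGD → USD: 1 × 0.84267 ÷ 0.63541 × 0.72892 = 0.966681
Product < 1; profitable direction is USD → SGD → GBP → USD.

0.9667 (arbitrage exists)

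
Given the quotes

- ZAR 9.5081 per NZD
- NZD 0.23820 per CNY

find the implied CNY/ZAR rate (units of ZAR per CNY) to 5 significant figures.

CNY/ZAR = 2.2648

1 CNY × 0.23820 = 0.2382 NZD
0.2382 NZD × 9.5081 = 2.26483 ZAR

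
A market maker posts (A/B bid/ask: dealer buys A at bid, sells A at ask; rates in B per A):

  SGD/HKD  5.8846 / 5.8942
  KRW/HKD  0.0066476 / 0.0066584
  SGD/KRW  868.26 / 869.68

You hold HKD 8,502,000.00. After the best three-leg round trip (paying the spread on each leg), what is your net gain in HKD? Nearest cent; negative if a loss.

Net profit: HKD 137,899.36

Best loop HKD → KRW → SGD → HKD:
HKD 8,502,000.00 ÷ 0.0066584 (buy KRW at ask) = KRW 1,276,883,335
KRW 1,276,883,335 ÷ 869.68 (buy SGD at ask) = SGD 1,468,222.03
SGD 1,468,222.03 × 5.8846 (sell SGD at bid) = HKD 8,639,899.36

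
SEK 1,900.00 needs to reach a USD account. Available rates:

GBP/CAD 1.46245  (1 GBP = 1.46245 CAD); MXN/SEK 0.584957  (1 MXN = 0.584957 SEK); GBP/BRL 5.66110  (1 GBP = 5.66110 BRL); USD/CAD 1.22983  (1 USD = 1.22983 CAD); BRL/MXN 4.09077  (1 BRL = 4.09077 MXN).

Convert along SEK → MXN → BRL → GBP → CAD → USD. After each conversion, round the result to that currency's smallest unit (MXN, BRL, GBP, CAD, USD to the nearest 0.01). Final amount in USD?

SEK 1,900.00 ÷ 0.584957 = MXN 3,248.10
MXN 3,248.10 ÷ 4.09077 = BRL 794.01
BRL 794.01 ÷ 5.66110 = GBP 140.26
GBP 140.26 × 1.46245 = CAD 205.12
CAD 205.12 ÷ 1.22983 = USD 166.79

USD 166.79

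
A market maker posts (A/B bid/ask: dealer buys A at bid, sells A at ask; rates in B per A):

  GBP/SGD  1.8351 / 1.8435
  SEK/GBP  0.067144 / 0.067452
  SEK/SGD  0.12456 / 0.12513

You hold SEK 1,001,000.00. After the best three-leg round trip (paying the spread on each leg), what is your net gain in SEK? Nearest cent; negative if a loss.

Best loop SEK → SGD → GBP → SEK:
SEK 1,001,000.00 × 0.12456 (sell SEK at bid) = SGD 124,684.56
SGD 124,684.56 ÷ 1.8435 (buy GBP at ask) = GBP 67,634.69
GBP 67,634.69 ÷ 0.067452 (buy SEK at ask) = SEK 1,002,708.52

Net profit: SEK 1,708.52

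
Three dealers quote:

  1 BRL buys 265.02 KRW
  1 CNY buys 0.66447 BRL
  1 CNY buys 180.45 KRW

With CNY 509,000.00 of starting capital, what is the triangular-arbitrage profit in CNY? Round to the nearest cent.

Profitable loop is CNY → KRW → BRL → CNY:
CNY 509,000.00 × 180.45 = KRW 91,849,050
KRW 91,849,050 ÷ 265.02 = BRL 346,574.03
BRL 346,574.03 ÷ 0.66447 = CNY 521,579.65
Profit = CNY 521,579.65 − CNY 509,000.00

Profit: CNY 12,579.65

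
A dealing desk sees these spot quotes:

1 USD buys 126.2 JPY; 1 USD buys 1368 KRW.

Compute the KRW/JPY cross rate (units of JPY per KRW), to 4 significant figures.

1 KRW ÷ 1368 = 0.000730994 USD
0.000730994 USD × 126.2 = 0.0922515 JPY

KRW/JPY = 0.09225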